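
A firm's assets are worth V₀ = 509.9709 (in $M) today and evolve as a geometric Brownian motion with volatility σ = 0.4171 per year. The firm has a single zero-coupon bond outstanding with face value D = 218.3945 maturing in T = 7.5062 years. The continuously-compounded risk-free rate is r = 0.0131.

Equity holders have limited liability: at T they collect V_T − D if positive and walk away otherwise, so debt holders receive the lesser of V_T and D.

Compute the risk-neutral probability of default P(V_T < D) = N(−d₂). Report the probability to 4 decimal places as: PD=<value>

PD=0.3987

Apply the equity-as-call identities (strike 218.3945, horizon 7.5062 years):
d₁ = [ln(V₀/D) + (r + σ²/2)T] / (σ√T)
   = [ln(509.9709/218.3945) + (0.0131 + 0.5·0.4171²)·7.5062] / (0.4171·√7.5062)
   = [0.848051 + 0.751267] / 1.142747 = 1.399537
d₂ = d₁ − σ√T = 1.399537 − 1.142747 = 0.256790
risk-neutral PD = N(−d₂) = N(-0.256790) = 0.398670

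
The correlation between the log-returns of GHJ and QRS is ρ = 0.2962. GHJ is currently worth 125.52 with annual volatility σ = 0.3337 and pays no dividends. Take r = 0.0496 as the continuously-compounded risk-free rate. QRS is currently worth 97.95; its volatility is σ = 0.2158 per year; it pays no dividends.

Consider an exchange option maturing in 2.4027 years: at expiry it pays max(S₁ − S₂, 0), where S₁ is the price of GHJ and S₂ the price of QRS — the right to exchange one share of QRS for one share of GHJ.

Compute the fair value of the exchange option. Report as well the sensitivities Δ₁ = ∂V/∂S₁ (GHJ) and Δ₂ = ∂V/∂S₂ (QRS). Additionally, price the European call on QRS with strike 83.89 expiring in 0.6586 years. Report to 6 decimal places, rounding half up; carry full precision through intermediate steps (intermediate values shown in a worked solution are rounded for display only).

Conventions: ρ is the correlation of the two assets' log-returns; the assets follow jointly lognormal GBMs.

σ_eff = √(σ₁² + σ₂² − 2ρσ₁σ₂) = √(0.3337² + 0.2158² − 2·0.2962·0.3337·0.2158) = 0.339507
d₁ = (ln(S₁/S₂) + (q₂ − q₁ + σ_eff²/2)T) / (σ_eff√T) = (ln(125.52/97.95) + (0.0 − 0.0 + 0.057633)·2.4027) / 0.526258 = 0.734396
d₂ = d₁ − σ_eff√T = 0.734396 − 0.526258 = 0.208138
N(d₁) = 0.768646,  N(d₂) = 0.582439
V = S₁·e^{−q₁T}·N(d₁) − S₂·e^{−q₂T}·N(d₂) = 96.480476 − 57.049929 = 39.430547
Δ₁ = e^{−q₁T}·N(d₁) = 0.768646;  Δ₂ = −e^{−q₂T}·N(d₂) = -0.582439
[vanilla: QRS call K=83.89]
σ√T = 0.2158·√0.6586 = 0.175131
d₁ = (ln(S/K) + (r+σ²/2)T) / (σ√T) = (ln(97.95/83.89) + (0.0496+0.2158²/2)·0.6586) / 0.175131 = (0.154951 + 0.048002) / 0.175131 = 1.158864
d₂ = d₁ − σ√T = 1.158864 − 0.175131 = 0.983733
e^{−rT} = 0.967861
N(d₁) = 0.876744,  N(d₂) = 0.837377
price = S·N(d₁) − K·e^{−rT}·N(d₂) = 85.877093 − 67.989859 = 17.887234

exchange price = 39.430547
Δ1 = 0.768646
Δ2 = -0.582439
price(QRS call K=83.89) = 17.887234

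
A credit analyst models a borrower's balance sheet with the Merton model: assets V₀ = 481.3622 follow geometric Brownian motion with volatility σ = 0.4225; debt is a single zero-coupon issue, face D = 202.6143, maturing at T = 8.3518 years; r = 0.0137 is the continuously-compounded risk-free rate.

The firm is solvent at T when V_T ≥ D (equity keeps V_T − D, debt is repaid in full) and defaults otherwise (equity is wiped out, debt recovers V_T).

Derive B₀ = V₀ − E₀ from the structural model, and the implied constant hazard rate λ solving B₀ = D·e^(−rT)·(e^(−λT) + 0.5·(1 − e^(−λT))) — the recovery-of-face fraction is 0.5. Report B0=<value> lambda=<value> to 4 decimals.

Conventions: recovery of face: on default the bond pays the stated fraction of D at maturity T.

B0=142.0558 lambda=0.0668

Work the structural quantities from V₀ = 481.3622 against face 202.6143:
d₁ = [ln(V₀/D) + (r + σ²/2)T] / (σ√T)
   = [ln(481.3622/202.6143) + (0.0137 + 0.5·0.4225²)·8.3518] / (0.4225·√8.3518)
   = [0.865316 + 0.859844] / 1.221003 = 1.412904
d₂ = d₁ − σ√T = 1.412904 − 1.221003 = 0.191901
N(d₁) = 0.921158,  N(d₂) = 0.576090,  e^(−rT) = 0.891884
E₀ = V₀·N(d₁) − D·e^(−rT)·N(d₂)
   = 481.3622·0.921158 − 202.6143·0.891884·0.576090 = 339.306351
B₀ = V₀ − E₀ = 481.3622 − 339.306351 = 142.055849
e^(−λT) = (B₀·e^(rT)/D − 0.5)/(1 − 0.5) = (142.0558·1.121223/202.6143 − 0.5)/0.5 = 0.57221053
λ = −ln(0.57221053)/8.3518 = 0.066842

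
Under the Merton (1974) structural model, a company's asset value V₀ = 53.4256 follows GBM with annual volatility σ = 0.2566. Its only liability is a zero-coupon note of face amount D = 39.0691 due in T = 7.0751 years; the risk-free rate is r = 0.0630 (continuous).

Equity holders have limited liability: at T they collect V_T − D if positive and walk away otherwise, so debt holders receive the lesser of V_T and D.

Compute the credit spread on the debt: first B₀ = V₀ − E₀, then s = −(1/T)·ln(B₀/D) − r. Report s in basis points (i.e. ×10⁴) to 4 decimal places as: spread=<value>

spread=94.0602

Work the structural quantities from V₀ = 53.4256 against face 39.0691:
d₁ = [ln(V₀/D) + (r + σ²/2)T] / (σ√T)
   = [ln(53.4256/39.0691) + (0.0630 + 0.5·0.2566²)·7.0751] / (0.2566·√7.0751)
   = [0.312958 + 0.678656] / 0.682532 = 1.452847
d₂ = d₁ − σ√T = 1.452847 − 0.682532 = 0.770315
N(d₁) = 0.926867,  N(d₂) = 0.779443,  e^(−rT) = 0.640356
E₀ = V₀·N(d₁) − D·e^(−rT)·N(d₂)
   = 53.4256·0.926867 − 39.0691·0.640356·0.779443 = 30.018204
B₀ = V₀ − E₀ = 53.4256 − 30.018204 = 23.407396
spread = −(1/T)·ln(B₀/D) − r = −(1/7.0751)·ln(23.407396/39.0691) − 0.0630 = 0.00940602
in basis points: 0.00940602 × 10⁴ = 94.0602 bp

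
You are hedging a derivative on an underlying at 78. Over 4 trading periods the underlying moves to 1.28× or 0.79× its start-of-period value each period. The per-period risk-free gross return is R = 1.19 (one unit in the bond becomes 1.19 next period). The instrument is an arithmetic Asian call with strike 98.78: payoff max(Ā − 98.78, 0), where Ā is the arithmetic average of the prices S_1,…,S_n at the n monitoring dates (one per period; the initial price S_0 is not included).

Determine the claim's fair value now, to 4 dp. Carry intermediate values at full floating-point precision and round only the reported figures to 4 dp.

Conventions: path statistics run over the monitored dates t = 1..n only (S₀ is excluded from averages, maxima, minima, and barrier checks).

No-arbitrage gives p* = (R−d)/(u−d) = 0.8163: enumerate every path, weight its payoff by its p*-probability, and discount by R^4.
Enumerate all 2^4 = 16 price paths (U = up ×1.28, D = down ×0.79); each path with k up-moves has probability p*^k·(1−p*)^(4−k).
DDDD: Ā=44.7845, payoff=0.0000, prob=0.001138
UDDD: Ā=72.5622, payoff=0.0000, prob=0.005058
DUDD: Ā=63.0072, payoff=0.0000, prob=0.005058
UUDD: Ā=102.0876, payoff=3.3076, prob=0.022481
DDUD: Ā=55.4587, payoff=0.0000, prob=0.005058
UDUD: Ā=89.8572, payoff=0.0000, prob=0.022481
DUUD: Ā=80.3022, payoff=0.0000, prob=0.022481
UUUD: Ā=130.1099, payoff=31.3299, prob=0.099917
DDDU: Ā=49.4955, payoff=0.0000, prob=0.005058
UDDU: Ā=80.1952, payoff=0.0000, prob=0.022481
DUDU: Ā=70.6402, payoff=0.0000, prob=0.022481
UUDU: Ā=114.4550, payoff=15.6750, prob=0.099917
DDUU: Ā=63.0917, payoff=0.0000, prob=0.022481
UDUU: Ā=102.2246, payoff=3.4446, prob=0.099917
DUUU: Ā=92.6696, payoff=0.0000, prob=0.099917
UUUU: Ā=150.1482, payoff=51.3682, prob=0.444074
Price = Σ prob·payoff / R^4 = 27.926390 / 2.005339 = 13.9260

price = 13.9260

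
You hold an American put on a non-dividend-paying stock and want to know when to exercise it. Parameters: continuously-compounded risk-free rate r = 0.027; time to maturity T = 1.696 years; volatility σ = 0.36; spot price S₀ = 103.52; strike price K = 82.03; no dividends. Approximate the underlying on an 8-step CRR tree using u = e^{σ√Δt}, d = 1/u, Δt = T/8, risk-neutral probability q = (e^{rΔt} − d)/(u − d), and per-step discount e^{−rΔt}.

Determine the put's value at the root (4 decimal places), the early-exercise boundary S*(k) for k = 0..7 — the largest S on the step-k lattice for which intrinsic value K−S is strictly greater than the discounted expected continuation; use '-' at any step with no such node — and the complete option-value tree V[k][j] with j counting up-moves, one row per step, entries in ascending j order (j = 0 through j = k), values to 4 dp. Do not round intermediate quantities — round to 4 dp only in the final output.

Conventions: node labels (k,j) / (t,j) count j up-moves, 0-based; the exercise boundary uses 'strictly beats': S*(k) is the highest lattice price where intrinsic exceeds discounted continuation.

price = 7.5852
boundary = - - - - - 45.1948 53.3428 62.9597
tree:
7.5852
11.0756 3.8327
15.7583 6.0520 1.4347
21.7423 9.3582 2.4838 0.2967
28.9203 14.0994 4.2495 0.5693 0.0000
36.8352 20.5524 7.1626 1.0924 0.0000 0.0000
43.7386 28.6872 11.8413 2.0963 0.0000 0.0000 0.0000
49.5875 36.8352 19.0703 4.0228 0.0000 0.0000 0.0000 0.0000
54.5430 43.7386 28.6872 7.7195 0.0000 0.0000 0.0000 0.0000 0.0000

Δt=0.21200, u=1.18029, d=0.84725, q=0.47589, disc=e^(-rΔt)=0.99429
k=8 terminal: V=max(K-S,0) → 54.5430 43.7386 28.6872 7.7195 0.0000 0.0000 0.0000 0.0000 0.0000
k=7: j=0 S=32.4425 intr=49.5875 cont=49.1193 V=49.5875[EX]; j=1 S=45.1948 intr=36.8352 cont=36.3670 V=36.8352[EX]; j=2 S=62.9597 intr=19.0703 cont=18.6021 V=19.0703[EX]; j=3 S=87.7076 intr=0.0000 cont=4.0228 V=4.0228[hold]; j=4 S=122.1832 intr=0.0000 cont=0.0000 V=0.0000[hold]; j=5 S=170.2102 intr=0.0000 cont=0.0000 V=0.0000[hold]; j=6 S=237.1154 intr=0.0000 cont=0.0000 V=0.0000[hold]; j=7 S=330.3194 intr=0.0000 cont=0.0000 V=0.0000[hold]  S*(7)=62.9597
k=6: j=0 S=38.2914 intr=43.7386 cont=43.2704 V=43.7386[EX]; j=1 S=53.3428 intr=28.6872 cont=28.2190 V=28.6872[EX]; j=2 S=74.3105 intr=7.7195 cont=11.8413 V=11.8413[hold]; j=3 S=103.5200 intr=0.0000 cont=2.0963 V=2.0963[hold]; j=4 S=144.2110 intr=0.0000 cont=0.0000 V=0.0000[hold]; j=5 S=200.8967 intr=0.0000 cont=0.0000 V=0.0000[hold]; j=6 S=279.8639 intr=0.0000 cont=0.0000 V=0.0000[hold]  S*(6)=53.3428
k=5: j=0 S=45.1948 intr=36.8352 cont=36.3670 V=36.8352[EX]; j=1 S=62.9597 intr=19.0703 cont=20.5524 V=20.5524[hold]; j=2 S=87.7076 intr=0.0000 cont=7.1626 V=7.1626[hold]; j=3 S=122.1832 intr=0.0000 cont=1.0924 V=1.0924[hold]; j=4 S=170.2102 intr=0.0000 cont=0.0000 V=0.0000[hold]; j=5 S=237.1154 intr=0.0000 cont=0.0000 V=0.0000[hold]  S*(5)=45.1948
k=4: j=0 S=53.3428 intr=28.6872 cont=28.9203 V=28.9203[hold]; j=1 S=74.3105 intr=7.7195 cont=14.0994 V=14.0994[hold]; j=2 S=103.5200 intr=0.0000 cont=4.2495 V=4.2495[hold]; j=3 S=144.2110 intr=0.0000 cont=0.5693 V=0.5693[hold]; j=4 S=200.8967 intr=0.0000 cont=0.0000 V=0.0000[hold]  S*(4)=-
k=3: j=0 S=62.9597 intr=19.0703 cont=21.7423 V=21.7423[hold]; j=1 S=87.7076 intr=0.0000 cont=9.3582 V=9.3582[hold]; j=2 S=122.1832 intr=0.0000 cont=2.4838 V=2.4838[hold]; j=3 S=170.2102 intr=0.0000 cont=0.2967 V=0.2967[hold]  S*(3)=-
k=2: j=0 S=74.3105 intr=7.7195 cont=15.7583 V=15.7583[hold]; j=1 S=103.5200 intr=0.0000 cont=6.0520 V=6.0520[hold]; j=2 S=144.2110 intr=0.0000 cont=1.4347 V=1.4347[hold]  S*(2)=-
k=1: j=0 S=87.7076 intr=0.0000 cont=11.0756 V=11.0756[hold]; j=1 S=122.1832 intr=0.0000 cont=3.8327 V=3.8327[hold]  S*(1)=-
k=0: j=0 S=103.5200 intr=0.0000 cont=7.5852 V=7.5852[hold]  S*(0)=-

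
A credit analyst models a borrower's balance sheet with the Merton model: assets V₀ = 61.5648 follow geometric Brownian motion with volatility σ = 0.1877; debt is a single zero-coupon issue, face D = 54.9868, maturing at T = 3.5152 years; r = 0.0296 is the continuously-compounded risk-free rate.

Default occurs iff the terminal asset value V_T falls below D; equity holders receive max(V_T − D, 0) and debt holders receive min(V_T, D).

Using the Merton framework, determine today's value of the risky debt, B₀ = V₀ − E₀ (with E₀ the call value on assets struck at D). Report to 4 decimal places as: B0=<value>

Equity is a call on the firm's assets struck at D = 54.9868:
d₁ = [ln(V₀/D) + (r + σ²/2)T] / (σ√T)
   = [ln(61.5648/54.9868) + (0.0296 + 0.5·0.1877²)·3.5152] / (0.1877·√3.5152)
   = [0.112997 + 0.165972] / 0.351916 = 0.792716
d₂ = d₁ − σ√T = 0.792716 − 0.351916 = 0.440800
N(d₁) = 0.786028,  N(d₂) = 0.670321,  e^(−rT) = 0.901180
E₀ = V₀·N(d₁) − D·e^(−rT)·N(d₂)
   = 61.5648·0.786028 − 54.9868·0.901180·0.670321 = 15.175246
B₀ = V₀ − E₀ = 61.5648 − 15.175246 = 46.389554

B0=46.3896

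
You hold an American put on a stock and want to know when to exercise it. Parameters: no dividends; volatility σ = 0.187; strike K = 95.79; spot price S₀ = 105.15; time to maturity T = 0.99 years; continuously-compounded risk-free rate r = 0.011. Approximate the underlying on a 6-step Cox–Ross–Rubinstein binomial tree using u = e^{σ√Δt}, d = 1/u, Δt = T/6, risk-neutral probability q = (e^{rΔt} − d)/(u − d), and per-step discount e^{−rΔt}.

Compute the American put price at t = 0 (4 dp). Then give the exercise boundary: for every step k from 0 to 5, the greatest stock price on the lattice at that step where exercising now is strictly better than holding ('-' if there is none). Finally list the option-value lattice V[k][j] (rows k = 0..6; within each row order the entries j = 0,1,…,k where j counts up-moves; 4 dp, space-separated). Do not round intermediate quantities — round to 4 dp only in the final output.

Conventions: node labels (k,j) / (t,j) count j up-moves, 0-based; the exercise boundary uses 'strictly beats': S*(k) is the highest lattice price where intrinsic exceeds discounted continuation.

price = 3.6196
boundary = - - - - 77.5986 83.7226
tree:
3.6196
5.6962 1.4970
8.7178 2.6094 0.3583
12.8814 4.4675 0.7079 0.0000
18.1914 7.4673 1.3986 0.0000 0.0000
23.8675 12.0674 2.7634 0.0000 0.0000 0.0000
29.1284 18.1914 5.4601 0.0000 0.0000 0.0000 0.0000

Δt=0.16500, u=1.07892, d=0.92685, q=0.49297, disc=e^(-rΔt)=0.99819
k=6 terminal: V=max(K-S,0) → 29.1284 18.1914 5.4601 0.0000 0.0000 0.0000 0.0000
k=5: j=0 S=71.9225 intr=23.8675 cont=23.6938 V=23.8675[EX]; j=1 S=83.7226 intr=12.0674 cont=11.8937 V=12.0674[EX]; j=2 S=97.4586 intr=0.0000 cont=2.7634 V=2.7634[hold]; j=3 S=113.4483 intr=0.0000 cont=0.0000 V=0.0000[hold]; j=4 S=132.0614 intr=0.0000 cont=0.0000 V=0.0000[hold]; j=5 S=153.7283 intr=0.0000 cont=0.0000 V=0.0000[hold]  S*(5)=83.7226
k=4: j=0 S=77.5986 intr=18.1914 cont=18.0177 V=18.1914[EX]; j=1 S=90.3299 intr=5.4601 cont=7.4673 V=7.4673[hold]; j=2 S=105.1500 intr=0.0000 cont=1.3986 V=1.3986[hold]; j=3 S=122.4016 intr=0.0000 cont=0.0000 V=0.0000[hold]; j=4 S=142.4836 intr=0.0000 cont=0.0000 V=0.0000[hold]  S*(4)=77.5986
k=3: j=0 S=83.7226 intr=12.0674 cont=12.8814 V=12.8814[hold]; j=1 S=97.4586 intr=0.0000 cont=4.4675 V=4.4675[hold]; j=2 S=113.4483 intr=0.0000 cont=0.7079 V=0.7079[hold]; j=3 S=132.0614 intr=0.0000 cont=0.0000 V=0.0000[hold]  S*(3)=-
k=2: j=0 S=90.3299 intr=5.4601 cont=8.7178 V=8.7178[hold]; j=1 S=105.1500 intr=0.0000 cont=2.6094 V=2.6094[hold]; j=2 S=122.4016 intr=0.0000 cont=0.3583 V=0.3583[hold]  S*(2)=-
k=1: j=0 S=97.4586 intr=0.0000 cont=5.6962 V=5.6962[hold]; j=1 S=113.4483 intr=0.0000 cont=1.4970 V=1.4970[hold]  S*(1)=-
k=0: j=0 S=105.1500 intr=0.0000 cont=3.6196 V=3.6196[hold]  S*(0)=-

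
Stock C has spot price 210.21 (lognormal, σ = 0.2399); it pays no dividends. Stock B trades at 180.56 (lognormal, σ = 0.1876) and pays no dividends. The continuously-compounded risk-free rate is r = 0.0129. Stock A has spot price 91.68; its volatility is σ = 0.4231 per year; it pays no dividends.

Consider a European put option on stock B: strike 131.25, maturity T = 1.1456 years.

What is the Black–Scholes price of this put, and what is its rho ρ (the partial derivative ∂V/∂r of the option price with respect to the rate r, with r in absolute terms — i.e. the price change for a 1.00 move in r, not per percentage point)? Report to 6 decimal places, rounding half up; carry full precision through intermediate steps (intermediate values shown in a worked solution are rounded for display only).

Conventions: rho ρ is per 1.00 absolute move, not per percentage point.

price = 0.612771
ρ = -8.767716

σ√T = 0.1876·√1.1456 = 0.200793
d₁ = (ln(S/K) + (r+σ²/2)T) / (σ√T) = (ln(180.56/131.25) + (0.0129+0.1876²/2)·1.1456) / 0.200793 = (0.318959 + 0.034937) / 0.200793 = 1.762491
d₂ = d₁ − σ√T = 1.762491 − 0.200793 = 1.561698
e^{−rT} = 0.985330
N(−d₁) = 0.038993,  N(−d₂) = 0.059180
Put price V = K·e^{−rT}·N(−d₂) − S·N(−d₁) = 7.653383 − 7.040612 = 0.612771
ρ = −K·T·e^{−rT}·N(−d₂) = -8.767716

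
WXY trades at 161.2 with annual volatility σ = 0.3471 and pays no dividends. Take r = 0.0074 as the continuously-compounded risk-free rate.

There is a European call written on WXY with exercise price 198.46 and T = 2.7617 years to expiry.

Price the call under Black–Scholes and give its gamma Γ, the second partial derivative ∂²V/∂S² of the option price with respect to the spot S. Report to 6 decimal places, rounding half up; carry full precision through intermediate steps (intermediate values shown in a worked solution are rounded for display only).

price = 25.785799
Γ = 0.004288

σ√T = 0.3471·√2.7617 = 0.576823
d₁ = (ln(S/K) + (r+σ²/2)T) / (σ√T) = (ln(161.2/198.46) + (0.0074+0.3471²/2)·2.7617) / 0.576823 = (-0.207942 + 0.186799) / 0.576823 = -0.036653
d₂ = d₁ − σ√T = -0.036653 − 0.576823 = -0.613477
e^{−rT} = 0.979771
N(d₁) = 0.485381,  N(d₂) = 0.269781
Call price V = S·N(d₁) − K·e^{−rT}·N(d₂) = 78.243365 − 52.457567 = 25.785799
φ(d₁) = (1/√(2π))·e^{−d₁²/2} = 0.398674
Γ = φ(d₁) / (S·σ·√T) = 0.004288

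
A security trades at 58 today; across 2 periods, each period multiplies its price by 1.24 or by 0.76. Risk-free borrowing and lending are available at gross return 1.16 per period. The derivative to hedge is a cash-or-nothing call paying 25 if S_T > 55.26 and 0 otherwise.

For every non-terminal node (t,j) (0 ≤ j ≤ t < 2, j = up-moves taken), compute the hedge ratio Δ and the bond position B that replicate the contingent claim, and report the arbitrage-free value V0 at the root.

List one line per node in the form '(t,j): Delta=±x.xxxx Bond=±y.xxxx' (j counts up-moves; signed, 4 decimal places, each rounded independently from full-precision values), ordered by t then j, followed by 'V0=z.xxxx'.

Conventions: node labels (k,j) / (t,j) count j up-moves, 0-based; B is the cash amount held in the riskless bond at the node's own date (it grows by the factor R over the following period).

(0,0): Delta=0.6451 Bond=-24.5141
(1,0): Delta=0.0000 Bond=0.0000
(1,1): Delta=0.7242 Bond=-34.1236
V0=12.9021

Since d<R<u, set p* = (R−d)/(u−d) = 0.8333; price each node as the discounted p*-expectation of its children.
At maturity the claim pays: V(2,0)=0.0000, V(2,1)=0.0000, V(2,2)=25.0000
Node (1,0) S=44.0800: V=(p*·0.0000+(1−p*)·0.0000)/1.16=0.0000; Δ=(0.0000−0.0000)/(54.6592−33.5008)=0.0000; B=V−Δ·S=0.0000
Node (1,1) S=71.9200: V=(p*·25.0000+(1−p*)·0.0000)/1.16=17.9598; Δ=(25.0000−0.0000)/(89.1808−54.6592)=0.7242; B=V−Δ·S=-34.1236
Node (0,0) S=58.0000: V=(p*·17.9598+(1−p*)·0.0000)/1.16=12.9021; Δ=(17.9598−0.0000)/(71.9200−44.0800)=0.6451; B=V−Δ·S=-24.5141
Verification: the root portfolio costs Δ(0,0)·S0 + B(0,0) = 12.9021, matching V0.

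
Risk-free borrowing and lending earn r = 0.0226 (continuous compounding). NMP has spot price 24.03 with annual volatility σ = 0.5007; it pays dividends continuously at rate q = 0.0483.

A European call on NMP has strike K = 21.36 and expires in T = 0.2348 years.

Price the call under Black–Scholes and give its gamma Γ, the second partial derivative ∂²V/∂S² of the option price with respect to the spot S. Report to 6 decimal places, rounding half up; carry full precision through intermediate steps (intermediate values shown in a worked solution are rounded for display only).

σ√T = 0.5007·√0.2348 = 0.242620
d₁ = (ln(S/K) + (r−q+σ²/2)T) / (σ√T) = (ln(24.03/21.36) + (0.0226−0.0483+0.5007²/2)·0.2348) / 0.242620 = (0.117783 + 0.023398) / 0.242620 = 0.581901
d₂ = d₁ − σ√T = 0.581901 − 0.242620 = 0.339281
e^{−rT} = 0.994708
e^{−qT} = 0.988723
N(d₁) = 0.719683,  N(d₂) = 0.632801
Call price V = S·e^{−qT}·N(d₁) − K·e^{−rT}·N(d₂) = 17.098972 − 13.445095 = 3.653877
φ(d₁) = (1/√(2π))·e^{−d₁²/2} = 0.336808
Γ = e^{−qT}·φ(d₁) / (S·σ·√T) = 0.057118

price = 3.653877
Γ = 0.057118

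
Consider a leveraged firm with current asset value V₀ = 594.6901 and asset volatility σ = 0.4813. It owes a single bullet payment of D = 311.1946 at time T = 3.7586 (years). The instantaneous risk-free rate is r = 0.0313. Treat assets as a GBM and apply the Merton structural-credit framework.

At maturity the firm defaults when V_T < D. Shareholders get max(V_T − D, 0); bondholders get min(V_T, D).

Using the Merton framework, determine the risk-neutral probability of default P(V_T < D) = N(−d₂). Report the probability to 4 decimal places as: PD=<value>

PD=0.3618

With assets at 594.6901 and a single debt payment of 311.1946 at 3.7586 years:
d₁ = [ln(V₀/D) + (r + σ²/2)T] / (σ√T)
   = [ln(594.6901/311.1946) + (0.0313 + 0.5·0.4813²)·3.7586] / (0.4813·√3.7586)
   = [0.647622 + 0.552983] / 0.933102 = 1.286682
d₂ = d₁ − σ√T = 1.286682 − 0.933102 = 0.353581
risk-neutral PD = N(−d₂) = N(-0.353581) = 0.361826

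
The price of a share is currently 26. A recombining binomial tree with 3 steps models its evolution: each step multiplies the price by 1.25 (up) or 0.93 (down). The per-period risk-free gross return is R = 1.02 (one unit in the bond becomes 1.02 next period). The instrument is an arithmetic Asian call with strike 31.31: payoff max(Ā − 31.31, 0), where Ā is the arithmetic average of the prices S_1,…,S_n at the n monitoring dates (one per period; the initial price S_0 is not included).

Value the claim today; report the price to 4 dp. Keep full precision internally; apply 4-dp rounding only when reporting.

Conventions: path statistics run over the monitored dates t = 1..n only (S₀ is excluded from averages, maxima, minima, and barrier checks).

price = 0.6301

Under the martingale measure an up-move has probability p* = 0.2812; value the claim as the probability-weighted average of per-path payoffs, discounted 3 periods at R = 1.02.
Enumerate all 2^3 = 8 price paths (U = up ×1.25, D = down ×0.93); each path with k up-moves has probability p*^k·(1−p*)^(3−k).
DDD: Ā=22.5269, payoff=0.0000, prob=0.371307
UDD: Ā=30.2781, payoff=0.0000, prob=0.145294
DUD: Ā=27.5048, payoff=0.0000, prob=0.145294
UUD: Ā=36.9688, payoff=5.6588, prob=0.056854
DDU: Ā=24.9256, payoff=0.0000, prob=0.145294
UDU: Ā=33.5021, payoff=2.1921, prob=0.056854
DUU: Ā=30.7288, payoff=0.0000, prob=0.056854
UUU: Ā=41.3021, payoff=9.9921, prob=0.022247
Price = Σ prob·payoff / R^3 = 0.668650 / 1.061208 = 0.6301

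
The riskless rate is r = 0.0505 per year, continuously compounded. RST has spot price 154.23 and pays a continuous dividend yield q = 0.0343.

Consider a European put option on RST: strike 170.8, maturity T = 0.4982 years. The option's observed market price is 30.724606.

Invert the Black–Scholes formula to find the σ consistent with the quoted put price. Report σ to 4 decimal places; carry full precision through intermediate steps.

sigma = 0.5046

At σ = 0.5046 the Black–Scholes value reproduces the quote:
σ√T = 0.5046·√0.4982 = 0.356163
d₁ = (ln(S/K) + (r−q+σ²/2)T) / (σ√T) = (ln(154.23/170.8) + (0.0505−0.0343+0.5046²/2)·0.4982) / 0.356163 = (-0.102048 + 0.071497) / 0.356163 = -0.085779
d₂ = d₁ − σ√T = -0.085779 − 0.356163 = -0.441942
e^{−rT} = 0.975155
e^{−qT} = 0.983057
N(−d₁) = 0.534179,  N(−d₂) = 0.670734
V = K·e^{−rT}·N(−d₂) − S·e^{−qT}·N(−d₁) = 111.715143 − 80.990537 = 30.724606 (matching the quote); vega is positive throughout, so no other σ reproduces this price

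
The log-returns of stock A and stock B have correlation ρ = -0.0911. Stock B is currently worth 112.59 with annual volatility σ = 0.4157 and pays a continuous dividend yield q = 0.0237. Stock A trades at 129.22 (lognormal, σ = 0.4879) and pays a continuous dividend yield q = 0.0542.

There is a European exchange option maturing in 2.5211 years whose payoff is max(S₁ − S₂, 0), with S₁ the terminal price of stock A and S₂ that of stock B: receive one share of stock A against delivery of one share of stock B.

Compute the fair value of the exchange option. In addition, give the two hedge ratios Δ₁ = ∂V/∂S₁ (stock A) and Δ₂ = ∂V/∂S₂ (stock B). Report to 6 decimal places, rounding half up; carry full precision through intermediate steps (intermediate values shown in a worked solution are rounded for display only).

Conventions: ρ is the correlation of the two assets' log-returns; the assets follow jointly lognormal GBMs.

σ_eff = √(σ₁² + σ₂² − 2ρσ₁σ₂) = √(0.4879² + 0.4157² − 2·-0.0911·0.4879·0.4157) = 0.669184
d₁ = (ln(S₁/S₂) + (q₂ − q₁ + σ_eff²/2)T) / (σ_eff√T) = (ln(129.22/112.59) + (0.0237 − 0.0542 + 0.223903)·2.5211) / 1.062528 = 0.588552
d₂ = d₁ − σ_eff√T = 0.588552 − 1.062528 = -0.473976
N(d₁) = 0.721919,  N(d₂) = 0.317758
V = S₁·e^{−q₁T}·N(d₁) − S₂·e^{−q₂T}·N(d₂) = 81.371935 − 33.701392 = 47.670543
Key observation: pricing in stock B-units makes this a unit-strike call on the ratio S₁/S₂ — the risk-free rate cancels and cannot affect the value.
Δ₁ = e^{−q₁T}·N(d₁) = 0.629716;  Δ₂ = −e^{−q₂T}·N(d₂) = -0.299328

exchange price = 47.670543
Δ1 = 0.629716
Δ2 = -0.299328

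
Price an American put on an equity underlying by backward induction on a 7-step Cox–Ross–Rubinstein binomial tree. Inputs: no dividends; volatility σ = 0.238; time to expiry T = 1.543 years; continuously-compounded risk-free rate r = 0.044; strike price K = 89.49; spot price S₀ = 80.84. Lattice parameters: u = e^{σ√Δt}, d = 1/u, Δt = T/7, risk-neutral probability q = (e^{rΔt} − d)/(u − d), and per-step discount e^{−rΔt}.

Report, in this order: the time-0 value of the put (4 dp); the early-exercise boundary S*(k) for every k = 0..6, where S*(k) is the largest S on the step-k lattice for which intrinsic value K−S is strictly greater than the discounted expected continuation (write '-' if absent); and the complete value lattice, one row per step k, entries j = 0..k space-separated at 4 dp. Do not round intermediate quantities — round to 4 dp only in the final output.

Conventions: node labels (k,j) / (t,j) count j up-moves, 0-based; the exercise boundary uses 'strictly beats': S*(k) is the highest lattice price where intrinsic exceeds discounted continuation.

Δt=0.22043, u=1.11822, d=0.89428, q=0.51561, disc=e^(-rΔt)=0.99035
k=7 terminal: V=max(K-S,0) → 52.5133 43.2535 31.6749 17.1967 0.0000 0.0000 0.0000 0.0000
k=6: j=0 S=41.3482 intr=48.1418 cont=47.2781 V=48.1418[EX]; j=1 S=51.7027 intr=37.7873 cont=36.9236 V=37.7873[EX]; j=2 S=64.6502 intr=24.8398 cont=23.9761 V=24.8398[EX]; j=3 S=80.8400 intr=8.6500 cont=8.2495 V=8.6500[EX]; j=4 S=101.0841 intr=0.0000 cont=0.0000 V=0.0000[hold]; j=5 S=126.3978 intr=0.0000 cont=0.0000 V=0.0000[hold]; j=6 S=158.0506 intr=0.0000 cont=0.0000 V=0.0000[hold]  S*(6)=80.8400
k=5: j=0 S=46.2365 intr=43.2535 cont=42.3898 V=43.2535[EX]; j=1 S=57.8151 intr=31.6749 cont=30.8111 V=31.6749[EX]; j=2 S=72.2933 intr=17.1967 cont=16.3330 V=17.1967[EX]; j=3 S=90.3971 intr=0.0000 cont=4.1495 V=4.1495[hold]; j=4 S=113.0346 intr=0.0000 cont=0.0000 V=0.0000[hold]; j=5 S=141.3409 intr=0.0000 cont=0.0000 V=0.0000[hold]  S*(5)=72.2933
k=4: j=0 S=51.7027 intr=37.7873 cont=36.9236 V=37.7873[EX]; j=1 S=64.6502 intr=24.8398 cont=23.9761 V=24.8398[EX]; j=2 S=80.8400 intr=8.6500 cont=10.3683 V=10.3683[hold]; j=3 S=101.0841 intr=0.0000 cont=1.9906 V=1.9906[hold]; j=4 S=126.3978 intr=0.0000 cont=0.0000 V=0.0000[hold]  S*(4)=64.6502
k=3: j=0 S=57.8151 intr=31.6749 cont=30.8111 V=31.6749[EX]; j=1 S=72.2933 intr=17.1967 cont=17.2104 V=17.2104[hold]; j=2 S=90.3971 intr=0.0000 cont=5.9903 V=5.9903[hold]; j=3 S=113.0346 intr=0.0000 cont=0.9549 V=0.9549[hold]  S*(3)=57.8151
k=2: j=0 S=64.6502 intr=24.8398 cont=23.9831 V=24.8398[EX]; j=1 S=80.8400 intr=8.6500 cont=11.3149 V=11.3149[hold]; j=2 S=101.0841 intr=0.0000 cont=3.3612 V=3.3612[hold]  S*(2)=64.6502
k=1: j=0 S=72.2933 intr=17.1967 cont=17.6937 V=17.6937[hold]; j=1 S=90.3971 intr=0.0000 cont=7.1442 V=7.1442[hold]  S*(1)=-
k=0: j=0 S=80.8400 intr=8.6500 cont=12.1360 V=12.1360[hold]  S*(0)=-

price = 12.1360
boundary = - - 64.6502 57.8151 64.6502 72.2933 80.8400
tree:
12.1360
17.6937 7.1442
24.8398 11.3149 3.3612
31.6749 17.2104 5.9903 0.9549
37.7873 24.8398 10.3683 1.9906 0.0000
43.2535 31.6749 17.1967 4.1495 0.0000 0.0000
48.1418 37.7873 24.8398 8.6500 0.0000 0.0000 0.0000
52.5133 43.2535 31.6749 17.1967 0.0000 0.0000 0.0000 0.0000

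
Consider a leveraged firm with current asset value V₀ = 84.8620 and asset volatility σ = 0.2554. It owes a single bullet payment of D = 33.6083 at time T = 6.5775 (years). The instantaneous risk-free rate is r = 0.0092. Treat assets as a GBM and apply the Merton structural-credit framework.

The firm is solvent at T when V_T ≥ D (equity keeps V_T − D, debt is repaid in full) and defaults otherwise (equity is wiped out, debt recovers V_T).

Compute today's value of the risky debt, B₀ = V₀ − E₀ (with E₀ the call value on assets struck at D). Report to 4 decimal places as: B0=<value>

Work the structural quantities from V₀ = 84.8620 against face 33.6083:
d₁ = [ln(V₀/D) + (r + σ²/2)T] / (σ√T)
   = [ln(84.8620/33.6083) + (0.0092 + 0.5·0.2554²)·6.5775] / (0.2554·√6.5775)
   = [0.926253 + 0.275035] / 0.655015 = 1.833986
d₂ = d₁ − σ√T = 1.833986 − 0.655015 = 1.178971
N(d₁) = 0.966672,  N(d₂) = 0.880795,  e^(−rT) = 0.941282
E₀ = V₀·N(d₁) − D·e^(−rT)·N(d₂)
   = 84.8620·0.966672 − 33.6083·0.941282·0.880795 = 54.169875
B₀ = V₀ − E₀ = 84.8620 − 54.169875 = 30.692125

B0=30.6921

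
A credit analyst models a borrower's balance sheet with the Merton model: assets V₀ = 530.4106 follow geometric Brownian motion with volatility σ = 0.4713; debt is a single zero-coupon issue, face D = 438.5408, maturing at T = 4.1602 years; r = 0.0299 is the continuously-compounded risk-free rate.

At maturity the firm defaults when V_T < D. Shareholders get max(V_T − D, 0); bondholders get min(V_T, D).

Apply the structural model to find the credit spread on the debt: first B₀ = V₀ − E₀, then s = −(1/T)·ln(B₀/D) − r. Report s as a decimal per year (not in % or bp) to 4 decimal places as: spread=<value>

Equity is a call on the firm's assets struck at D = 438.5408:
d₁ = [ln(V₀/D) + (r + σ²/2)T] / (σ√T)
   = [ln(530.4106/438.5408) + (0.0299 + 0.5·0.4713²)·4.1602] / (0.4713·√4.1602)
   = [0.190199 + 0.586429] / 0.961290 = 0.807902
d₂ = d₁ − σ√T = 0.807902 − 0.961290 = -0.153389
N(d₁) = 0.790426,  N(d₂) = 0.439046,  e^(−rT) = 0.883035
E₀ = V₀·N(d₁) − D·e^(−rT)·N(d₂)
   = 530.4106·0.790426 − 438.5408·0.883035·0.439046 = 249.231305
B₀ = V₀ − E₀ = 530.4106 − 249.231305 = 281.179295
spread = −(1/T)·ln(B₀/D) − r = −(1/4.1602)·ln(281.179295/438.5408) − 0.0299 = 0.07693629

spread=0.0769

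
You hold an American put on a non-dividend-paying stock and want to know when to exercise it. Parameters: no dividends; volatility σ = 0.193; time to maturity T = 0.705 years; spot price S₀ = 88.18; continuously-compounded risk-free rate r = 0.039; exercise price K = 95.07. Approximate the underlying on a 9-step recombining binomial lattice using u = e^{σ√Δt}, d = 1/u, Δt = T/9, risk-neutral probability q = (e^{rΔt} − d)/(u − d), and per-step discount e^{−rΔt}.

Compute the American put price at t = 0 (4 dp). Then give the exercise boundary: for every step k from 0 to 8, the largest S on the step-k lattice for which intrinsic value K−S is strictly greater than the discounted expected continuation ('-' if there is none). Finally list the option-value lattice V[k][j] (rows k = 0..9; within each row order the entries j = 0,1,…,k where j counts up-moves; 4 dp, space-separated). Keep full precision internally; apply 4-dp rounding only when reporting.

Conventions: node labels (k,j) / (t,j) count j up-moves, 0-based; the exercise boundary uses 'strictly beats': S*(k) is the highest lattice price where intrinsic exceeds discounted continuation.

Δt=0.07833, u=1.05550, d=0.94742, q=0.51481, disc=e^(-rΔt)=0.99695
k=9 terminal: V=max(K-S,0) → 40.8404 34.6536 27.7609 20.0819 11.5269 1.9958 0.0000 0.0000 0.0000 0.0000
k=8: j=0 S=57.2395 intr=37.8305 cont=37.5405 V=37.8305[EX]; j=1 S=63.7697 intr=31.3003 cont=31.0103 V=31.3003[EX]; j=2 S=71.0449 intr=24.0251 cont=23.7351 V=24.0251[EX]; j=3 S=79.1501 intr=15.9199 cont=15.6299 V=15.9199[EX]; j=4 S=88.1800 intr=6.8900 cont=6.6000 V=6.8900[EX]; j=5 S=98.2401 intr=0.0000 cont=0.9654 V=0.9654[hold]; j=6 S=109.4479 intr=0.0000 cont=0.0000 V=0.0000[hold]; j=7 S=121.9343 intr=0.0000 cont=0.0000 V=0.0000[hold]; j=8 S=135.8452 intr=0.0000 cont=0.0000 V=0.0000[hold]  S*(8)=88.1800
k=7: j=0 S=60.4164 intr=34.6536 cont=34.3636 V=34.6536[EX]; j=1 S=67.3091 intr=27.7609 cont=27.4709 V=27.7609[EX]; j=2 S=74.9881 intr=20.0819 cont=19.7919 V=20.0819[EX]; j=3 S=83.5431 intr=11.5269 cont=11.2369 V=11.5269[EX]; j=4 S=93.0742 intr=1.9958 cont=3.8283 V=3.8283[hold]; j=5 S=103.6927 intr=0.0000 cont=0.4670 V=0.4670[hold]; j=6 S=115.5225 intr=0.0000 cont=0.0000 V=0.0000[hold]; j=7 S=128.7020 intr=0.0000 cont=0.0000 V=0.0000[hold]  S*(7)=83.5431
k=6: j=0 S=63.7697 intr=31.3003 cont=31.0103 V=31.3003[EX]; j=1 S=71.0449 intr=24.0251 cont=23.7351 V=24.0251[EX]; j=2 S=79.1501 intr=15.9199 cont=15.6299 V=15.9199[EX]; j=3 S=88.1800 intr=6.8900 cont=7.5405 V=7.5405[hold]; j=4 S=98.2401 intr=0.0000 cont=2.0914 V=2.0914[hold]; j=5 S=109.4479 intr=0.0000 cont=0.2259 V=0.2259[hold]; j=6 S=121.9343 intr=0.0000 cont=0.0000 V=0.0000[hold]  S*(6)=79.1501
k=5: j=0 S=67.3091 intr=27.7609 cont=27.4709 V=27.7609[EX]; j=1 S=74.9881 intr=20.0819 cont=19.7919 V=20.0819[EX]; j=2 S=83.5431 intr=11.5269 cont=11.5707 V=11.5707[hold]; j=3 S=93.0742 intr=1.9958 cont=4.7208 V=4.7208[hold]; j=4 S=103.6927 intr=0.0000 cont=1.1276 V=1.1276[hold]; j=5 S=115.5225 intr=0.0000 cont=0.1093 V=0.1093[hold]  S*(5)=74.9881
k=4: j=0 S=71.0449 intr=24.0251 cont=23.7351 V=24.0251[EX]; j=1 S=79.1501 intr=15.9199 cont=15.6524 V=15.9199[EX]; j=2 S=88.1800 intr=6.8900 cont=8.0198 V=8.0198[hold]; j=3 S=98.2401 intr=0.0000 cont=2.8623 V=2.8623[hold]; j=4 S=109.4479 intr=0.0000 cont=0.6015 V=0.6015[hold]  S*(4)=79.1501
k=3: j=0 S=74.9881 intr=20.0819 cont=19.7919 V=20.0819[EX]; j=1 S=83.5431 intr=11.5269 cont=11.8167 V=11.8167[hold]; j=2 S=93.0742 intr=1.9958 cont=5.3483 V=5.3483[hold]; j=3 S=103.6927 intr=0.0000 cont=1.6932 V=1.6932[hold]  S*(3)=74.9881
k=2: j=0 S=79.1501 intr=15.9199 cont=15.7787 V=15.9199[EX]; j=1 S=88.1800 intr=6.8900 cont=8.4609 V=8.4609[hold]; j=2 S=98.2401 intr=0.0000 cont=3.4561 V=3.4561[hold]  S*(2)=79.1501
k=1: j=0 S=83.5431 intr=11.5269 cont=12.0431 V=12.0431[hold]; j=1 S=93.0742 intr=1.9958 cont=5.8664 V=5.8664[hold]  S*(1)=-
k=0: j=0 S=88.1800 intr=6.8900 cont=8.8363 V=8.8363[hold]  S*(0)=-

price = 8.8363
boundary = - - 79.1501 74.9881 79.1501 74.9881 79.1501 83.5431 88.1800
tree:
8.8363
12.0431 5.8664
15.9199 8.4609 3.4561
20.0819 11.8167 5.3483 1.6932
24.0251 15.9199 8.0198 2.8623 0.6015
27.7609 20.0819 11.5707 4.7208 1.1276 0.1093
31.3003 24.0251 15.9199 7.5405 2.0914 0.2259 0.0000
34.6536 27.7609 20.0819 11.5269 3.8283 0.4670 0.0000 0.0000
37.8305 31.3003 24.0251 15.9199 6.8900 0.9654 0.0000 0.0000 0.0000
40.8404 34.6536 27.7609 20.0819 11.5269 1.9958 0.0000 0.0000 0.0000 0.0000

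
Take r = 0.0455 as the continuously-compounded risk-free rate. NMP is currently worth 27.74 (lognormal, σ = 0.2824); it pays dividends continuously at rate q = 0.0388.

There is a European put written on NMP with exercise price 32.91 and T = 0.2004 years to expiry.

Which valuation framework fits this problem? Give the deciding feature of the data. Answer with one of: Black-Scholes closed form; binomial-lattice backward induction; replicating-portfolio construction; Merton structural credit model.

Key observation: the strike-32.91 put on NMP is European-exercise on a continuously-modelled lognormal underlying, so its value is a single closed-form evaluation.

framework: Black-Scholes closed form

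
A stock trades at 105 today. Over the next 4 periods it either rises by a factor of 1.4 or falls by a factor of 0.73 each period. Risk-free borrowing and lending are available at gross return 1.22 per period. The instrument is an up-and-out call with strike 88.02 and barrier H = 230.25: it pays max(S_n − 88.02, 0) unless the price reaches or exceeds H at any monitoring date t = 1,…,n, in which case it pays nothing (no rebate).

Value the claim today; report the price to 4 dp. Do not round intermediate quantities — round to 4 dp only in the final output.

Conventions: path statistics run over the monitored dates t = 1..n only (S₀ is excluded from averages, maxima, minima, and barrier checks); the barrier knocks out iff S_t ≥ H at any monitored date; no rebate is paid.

With p* = (R−d)/(u−d) = 0.7313, sum probability × payoff across the paths and divide by R^4.
Enumerate all 2^4 = 16 price paths (U = up ×1.4, D = down ×0.73); each path with k up-moves has probability p*^k·(1−p*)^(4−k).
DDDD: M=76.6500, payoff=0.0000, prob=0.005209
UDDD: M=147.0000, payoff=0.0000, prob=0.014181
DUDD: M=107.3100, payoff=0.0000, prob=0.014181
UUDD: M=205.8000, payoff=21.6508, prob=0.038605
DDUD: M=78.3363, payoff=0.0000, prob=0.014181
UDUD: M=150.2340, payoff=21.6508, prob=0.038605
DUUD: M=150.2340, payoff=21.6508, prob=0.038605
UUUD: M=288.1200, payoff=0.0000, prob=0.105090
DDDU: M=76.6500, payoff=0.0000, prob=0.014181
UDDU: M=147.0000, payoff=21.6508, prob=0.038605
DUDU: M=109.6708, payoff=21.6508, prob=0.038605
UUDU: M=210.3276, payoff=122.3076, prob=0.105090
DDUU: M=109.6708, payoff=21.6508, prob=0.038605
UDUU: M=210.3276, payoff=122.3076, prob=0.105090
DUUU: M=210.3276, payoff=122.3076, prob=0.105090
UUUU: M=403.3680, payoff=0.0000, prob=0.286078
Price = Σ prob·payoff / R^4 = 43.574844 / 2.215335 = 19.6696

price = 19.6696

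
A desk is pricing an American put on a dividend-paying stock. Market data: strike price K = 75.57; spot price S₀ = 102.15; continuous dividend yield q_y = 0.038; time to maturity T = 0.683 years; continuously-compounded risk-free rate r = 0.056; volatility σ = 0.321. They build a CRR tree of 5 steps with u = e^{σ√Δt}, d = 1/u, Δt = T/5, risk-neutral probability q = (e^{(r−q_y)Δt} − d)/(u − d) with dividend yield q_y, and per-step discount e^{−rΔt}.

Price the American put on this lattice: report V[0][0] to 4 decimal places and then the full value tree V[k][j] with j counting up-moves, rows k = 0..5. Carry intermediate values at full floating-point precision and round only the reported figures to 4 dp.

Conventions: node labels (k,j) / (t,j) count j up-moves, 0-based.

price = 1.3871
tree:
1.3871
2.4299 0.2828
4.2072 0.5489 0.0000
7.1783 1.0651 0.0000 0.0000
12.0164 2.0669 0.0000 0.0000 0.0000
19.1263 4.0110 0.0000 0.0000 0.0000 0.0000

Δt=0.13660, u=1.12596, d=0.88813, q=0.48073, disc=e^(-rΔt)=0.99238
k=5 terminal: V=max(K-S,0) → 19.1263 4.0110 0.0000 0.0000 0.0000 0.0000
k=4: j=0 S=63.5536 intr=12.0164 cont=11.7696 V=12.0164[EX]; j=1 S=80.5729 intr=0.0000 cont=2.0669 V=2.0669[hold]; j=2 S=102.1500 intr=0.0000 cont=0.0000 V=0.0000[hold]; j=3 S=129.5053 intr=0.0000 cont=0.0000 V=0.0000[hold]; j=4 S=164.1863 intr=0.0000 cont=0.0000 V=0.0000[hold]
k=3: j=0 S=71.5590 intr=4.0110 cont=7.1783 V=7.1783[hold]; j=1 S=90.7222 intr=0.0000 cont=1.0651 V=1.0651[hold]; j=2 S=115.0172 intr=0.0000 cont=0.0000 V=0.0000[hold]; j=3 S=145.8184 intr=0.0000 cont=0.0000 V=0.0000[hold]
k=2: j=0 S=80.5729 intr=0.0000 cont=4.2072 V=4.2072[hold]; j=1 S=102.1500 intr=0.0000 cont=0.5489 V=0.5489[hold]; j=2 S=129.5053 intr=0.0000 cont=0.0000 V=0.0000[hold]
k=1: j=0 S=90.7222 intr=0.0000 cont=2.4299 V=2.4299[hold]; j=1 S=115.0172 intr=0.0000 cont=0.2828 V=0.2828[hold]
k=0: j=0 S=102.1500 intr=0.0000 cont=1.3871 V=1.3871[hold]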